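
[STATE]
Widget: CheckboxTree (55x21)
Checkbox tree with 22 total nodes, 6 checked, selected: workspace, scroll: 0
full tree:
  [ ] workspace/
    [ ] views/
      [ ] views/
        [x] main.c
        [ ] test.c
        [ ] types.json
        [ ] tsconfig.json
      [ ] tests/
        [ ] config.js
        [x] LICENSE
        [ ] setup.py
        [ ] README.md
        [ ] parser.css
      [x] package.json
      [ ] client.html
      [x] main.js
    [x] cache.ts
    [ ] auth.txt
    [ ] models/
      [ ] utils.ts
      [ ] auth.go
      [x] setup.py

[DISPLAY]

>[-] workspace/                                        
   [-] views/                                          
     [-] views/                                        
       [x] main.c                                      
       [ ] test.c                                      
       [ ] types.json                                  
       [ ] tsconfig.json                               
     [-] tests/                                        
       [ ] config.js                                   
       [x] LICENSE                                     
       [ ] setup.py                                    
       [ ] README.md                                   
       [ ] parser.css                                  
     [x] package.json                                  
     [ ] client.html                                   
     [x] main.js                                       
   [x] cache.ts                                        
   [ ] auth.txt                                        
   [-] models/                                         
     [ ] utils.ts                                      
     [ ] auth.go                                       


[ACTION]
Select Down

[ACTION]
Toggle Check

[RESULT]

 [-] workspace/                                        
>  [x] views/                                          
     [x] views/                                        
       [x] main.c                                      
       [x] test.c                                      
       [x] types.json                                  
       [x] tsconfig.json                               
     [x] tests/                                        
       [x] config.js                                   
       [x] LICENSE                                     
       [x] setup.py                                    
       [x] README.md                                   
       [x] parser.css                                  
     [x] package.json                                  
     [x] client.html                                   
     [x] main.js                                       
   [x] cache.ts                                        
   [ ] auth.txt                                        
   [-] models/                                         
     [ ] utils.ts                                      
     [ ] auth.go                                       


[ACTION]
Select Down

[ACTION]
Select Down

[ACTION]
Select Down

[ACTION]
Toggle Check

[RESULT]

 [-] workspace/                                        
   [-] views/                                          
     [-] views/                                        
       [x] main.c                                      
>      [ ] test.c                                      
       [x] types.json                                  
       [x] tsconfig.json                               
     [x] tests/                                        
       [x] config.js                                   
       [x] LICENSE                                     
       [x] setup.py                                    
       [x] README.md                                   
       [x] parser.css                                  
     [x] package.json                                  
     [x] client.html                                   
     [x] main.js                                       
   [x] cache.ts                                        
   [ ] auth.txt                                        
   [-] models/                                         
     [ ] utils.ts                                      
     [ ] auth.go                                       


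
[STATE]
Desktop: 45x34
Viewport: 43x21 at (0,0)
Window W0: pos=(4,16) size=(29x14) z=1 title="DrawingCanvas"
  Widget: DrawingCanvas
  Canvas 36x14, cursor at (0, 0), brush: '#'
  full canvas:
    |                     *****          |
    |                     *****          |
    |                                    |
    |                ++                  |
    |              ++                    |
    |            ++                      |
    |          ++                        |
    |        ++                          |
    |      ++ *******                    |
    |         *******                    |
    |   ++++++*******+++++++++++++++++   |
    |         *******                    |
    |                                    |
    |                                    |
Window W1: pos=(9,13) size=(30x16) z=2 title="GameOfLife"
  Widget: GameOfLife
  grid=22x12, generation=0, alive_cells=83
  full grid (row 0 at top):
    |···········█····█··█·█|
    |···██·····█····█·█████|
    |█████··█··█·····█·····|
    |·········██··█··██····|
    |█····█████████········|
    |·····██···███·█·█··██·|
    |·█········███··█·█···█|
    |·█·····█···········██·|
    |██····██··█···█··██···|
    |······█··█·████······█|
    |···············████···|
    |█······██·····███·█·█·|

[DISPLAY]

                                           
                                           
                                           
                                           
                                           
                                           
                                           
                                           
                                           
                                           
                                           
                                           
                                           
         ┏━━━━━━━━━━━━━━━━━━━━━━━━━━━━┓    
         ┃ GameOfLife                 ┃    
         ┠────────────────────────────┨    
    ┏━━━━┃Gen: 0                      ┃    
    ┃ Dra┃···········█····█··█·█      ┃    
    ┠────┃···██·····█····█·█████      ┃    
    ┃+   ┃█████··█··█·····█·····      ┃    
    ┃    ┃·········██··█··██····      ┃    


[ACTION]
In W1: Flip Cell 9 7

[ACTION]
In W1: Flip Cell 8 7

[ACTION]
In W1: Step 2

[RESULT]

                                           
                                           
                                           
                                           
                                           
                                           
                                           
                                           
                                           
                                           
                                           
                                           
                                           
         ┏━━━━━━━━━━━━━━━━━━━━━━━━━━━━┓    
         ┃ GameOfLife                 ┃    
         ┠────────────────────────────┨    
    ┏━━━━┃Gen: 2                      ┃    
    ┃ Dra┃················██·█··      ┃    
    ┠────┃·███······██···█·█···█      ┃    
    ┃+   ┃█·········███·██···██·      ┃    
    ┃    ┃··█··██··········██···      ┃    


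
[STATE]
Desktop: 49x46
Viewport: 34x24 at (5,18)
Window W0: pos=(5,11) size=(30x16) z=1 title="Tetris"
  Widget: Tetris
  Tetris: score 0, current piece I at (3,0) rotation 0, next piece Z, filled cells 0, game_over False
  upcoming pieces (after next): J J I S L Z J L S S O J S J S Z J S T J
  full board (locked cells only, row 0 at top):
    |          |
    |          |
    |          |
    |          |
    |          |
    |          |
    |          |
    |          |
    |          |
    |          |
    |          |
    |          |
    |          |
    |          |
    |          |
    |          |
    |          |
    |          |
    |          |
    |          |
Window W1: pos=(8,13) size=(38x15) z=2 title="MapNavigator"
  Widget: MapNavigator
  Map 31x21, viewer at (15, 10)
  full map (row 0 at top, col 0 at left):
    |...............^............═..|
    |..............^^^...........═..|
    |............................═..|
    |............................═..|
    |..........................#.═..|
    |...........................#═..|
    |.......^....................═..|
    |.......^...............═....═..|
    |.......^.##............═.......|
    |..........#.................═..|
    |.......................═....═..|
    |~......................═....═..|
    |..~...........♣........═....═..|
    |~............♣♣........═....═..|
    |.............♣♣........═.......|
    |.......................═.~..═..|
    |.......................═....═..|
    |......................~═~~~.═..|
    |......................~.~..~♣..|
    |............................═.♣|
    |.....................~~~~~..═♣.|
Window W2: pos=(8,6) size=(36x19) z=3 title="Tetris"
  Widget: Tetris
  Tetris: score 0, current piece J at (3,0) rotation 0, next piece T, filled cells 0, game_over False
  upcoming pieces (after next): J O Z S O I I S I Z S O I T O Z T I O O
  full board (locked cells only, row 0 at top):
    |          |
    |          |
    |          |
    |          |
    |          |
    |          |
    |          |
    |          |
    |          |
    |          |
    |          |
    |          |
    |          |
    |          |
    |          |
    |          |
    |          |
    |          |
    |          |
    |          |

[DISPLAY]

┃  ┃          │                   
┃  ┃          │                   
┃  ┃          │                   
┃  ┃          │                   
┃  ┃          │                   
┃  ┃          │                   
┃  ┗━━━━━━━━━━━━━━━━━━━━━━━━━━━━━━
┃  ┃   .............♣♣........═...
┗━━┃   .......................═.~.
   ┗━━━━━━━━━━━━━━━━━━━━━━━━━━━━━━
                                  
                                  
                                  
                                  
                                  
                                  
                                  
                                  
                                  
                                  
                                  
                                  
                                  
                                  


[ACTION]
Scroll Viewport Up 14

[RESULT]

                                  
                                  
   ┏━━━━━━━━━━━━━━━━━━━━━━━━━━━━━━
   ┃ Tetris                       
   ┠──────────────────────────────
   ┃          │Next:              
   ┃          │ ▒                 
┏━━┃          │▒▒▒                
┃ T┃          │                   
┠──┃          │                   
┃  ┃          │                   
┃  ┃          │Score:             
┃  ┃          │0                  
┃  ┃          │                   
┃  ┃          │                   
┃  ┃          │                   
┃  ┃          │                   
┃  ┃          │                   
┃  ┃          │                   
┃  ┃          │                   
┃  ┗━━━━━━━━━━━━━━━━━━━━━━━━━━━━━━
┃  ┃   .............♣♣........═...
┗━━┃   .......................═.~.
   ┗━━━━━━━━━━━━━━━━━━━━━━━━━━━━━━


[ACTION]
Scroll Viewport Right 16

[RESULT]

                                  
                                  
━━━━━━━━━━━━━━━━━━━━━━━━━━━━┓     
s                           ┃     
────────────────────────────┨     
    │Next:                  ┃     
    │ ▒                     ┃     
    │▒▒▒                    ┃     
    │                       ┃     
    │                       ┃━┓   
    │                       ┃ ┃   
    │Score:                 ┃─┨   
    │0                      ┃ ┃   
    │                       ┃ ┃   
    │                       ┃ ┃   
    │                       ┃ ┃   
    │                       ┃ ┃   
    │                       ┃ ┃   
    │                       ┃ ┃   
    │                       ┃ ┃   
━━━━━━━━━━━━━━━━━━━━━━━━━━━━┛ ┃   
..........♣♣........═.......  ┃   
....................═.~..═..  ┃   
━━━━━━━━━━━━━━━━━━━━━━━━━━━━━━┛   


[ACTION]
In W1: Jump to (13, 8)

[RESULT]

                                  
                                  
━━━━━━━━━━━━━━━━━━━━━━━━━━━━┓     
s                           ┃     
────────────────────────────┨     
    │Next:                  ┃     
    │ ▒                     ┃     
    │▒▒▒                    ┃     
    │                       ┃     
    │                       ┃━┓   
    │                       ┃ ┃   
    │Score:                 ┃─┨   
    │0                      ┃.┃   
    │                       ┃.┃   
    │                       ┃.┃   
    │                       ┃.┃   
    │                       ┃.┃   
    │                       ┃.┃   
    │                       ┃.┃   
    │                       ┃.┃   
━━━━━━━━━━━━━━━━━━━━━━━━━━━━┛.┃   
.~...........♣........═....═..┃   
............♣♣........═....═..┃   
━━━━━━━━━━━━━━━━━━━━━━━━━━━━━━┛   


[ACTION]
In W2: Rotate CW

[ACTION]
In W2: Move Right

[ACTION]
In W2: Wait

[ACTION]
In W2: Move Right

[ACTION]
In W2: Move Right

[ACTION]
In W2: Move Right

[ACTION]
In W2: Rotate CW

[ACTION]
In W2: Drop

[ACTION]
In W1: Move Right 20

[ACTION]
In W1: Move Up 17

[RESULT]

                                  
                                  
━━━━━━━━━━━━━━━━━━━━━━━━━━━━┓     
s                           ┃     
────────────────────────────┨     
    │Next:                  ┃     
    │ ▒                     ┃     
    │▒▒▒                    ┃     
    │                       ┃     
    │                       ┃━┓   
    │                       ┃ ┃   
    │Score:                 ┃─┨   
    │0                      ┃ ┃   
    │                       ┃ ┃   
    │                       ┃ ┃   
    │                       ┃ ┃   
    │                       ┃ ┃   
    │                       ┃ ┃   
    │                       ┃ ┃   
    │                       ┃ ┃   
━━━━━━━━━━━━━━━━━━━━━━━━━━━━┛ ┃   
........#.═..                 ┃   
.........#═..                 ┃   
━━━━━━━━━━━━━━━━━━━━━━━━━━━━━━┛   


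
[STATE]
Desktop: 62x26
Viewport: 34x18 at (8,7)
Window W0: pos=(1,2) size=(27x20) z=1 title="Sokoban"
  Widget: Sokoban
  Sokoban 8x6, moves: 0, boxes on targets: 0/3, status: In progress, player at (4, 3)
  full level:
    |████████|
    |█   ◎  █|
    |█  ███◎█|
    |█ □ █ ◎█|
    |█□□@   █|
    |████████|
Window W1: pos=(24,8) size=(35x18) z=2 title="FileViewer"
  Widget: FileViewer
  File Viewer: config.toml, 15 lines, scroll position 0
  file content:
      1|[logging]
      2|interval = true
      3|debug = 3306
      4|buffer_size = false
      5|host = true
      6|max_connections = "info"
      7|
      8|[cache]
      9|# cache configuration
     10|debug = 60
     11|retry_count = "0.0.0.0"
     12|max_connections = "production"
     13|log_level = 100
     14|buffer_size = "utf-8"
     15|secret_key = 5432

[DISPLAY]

◎█                 ┃              
◎█              ┏━━━━━━━━━━━━━━━━━
 █              ┃ FileViewer      
██              ┠─────────────────
 0  0/3         ┃[logging]        
                ┃interval = true  
                ┃debug = 3306     
                ┃buffer_size = fal
                ┃host = true      
                ┃max_connections =
                ┃                 
                ┃[cache]          
                ┃# cache configura
                ┃debug = 60       
━━━━━━━━━━━━━━━━┃retry_count = "0.
                ┃max_connections =
                ┃log_level = 100  
                ┃buffer_size = "ut


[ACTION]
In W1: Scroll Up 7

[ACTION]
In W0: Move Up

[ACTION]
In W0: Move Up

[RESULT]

◎█                 ┃              
◎█              ┏━━━━━━━━━━━━━━━━━
 █              ┃ FileViewer      
██              ┠─────────────────
 1  0/3         ┃[logging]        
                ┃interval = true  
                ┃debug = 3306     
                ┃buffer_size = fal
                ┃host = true      
                ┃max_connections =
                ┃                 
                ┃[cache]          
                ┃# cache configura
                ┃debug = 60       
━━━━━━━━━━━━━━━━┃retry_count = "0.
                ┃max_connections =
                ┃log_level = 100  
                ┃buffer_size = "ut


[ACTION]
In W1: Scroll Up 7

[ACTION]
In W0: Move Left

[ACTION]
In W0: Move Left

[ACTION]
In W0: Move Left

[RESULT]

◎█                 ┃              
◎█              ┏━━━━━━━━━━━━━━━━━
 █              ┃ FileViewer      
██              ┠─────────────────
 2  0/3         ┃[logging]        
                ┃interval = true  
                ┃debug = 3306     
                ┃buffer_size = fal
                ┃host = true      
                ┃max_connections =
                ┃                 
                ┃[cache]          
                ┃# cache configura
                ┃debug = 60       
━━━━━━━━━━━━━━━━┃retry_count = "0.
                ┃max_connections =
                ┃log_level = 100  
                ┃buffer_size = "ut


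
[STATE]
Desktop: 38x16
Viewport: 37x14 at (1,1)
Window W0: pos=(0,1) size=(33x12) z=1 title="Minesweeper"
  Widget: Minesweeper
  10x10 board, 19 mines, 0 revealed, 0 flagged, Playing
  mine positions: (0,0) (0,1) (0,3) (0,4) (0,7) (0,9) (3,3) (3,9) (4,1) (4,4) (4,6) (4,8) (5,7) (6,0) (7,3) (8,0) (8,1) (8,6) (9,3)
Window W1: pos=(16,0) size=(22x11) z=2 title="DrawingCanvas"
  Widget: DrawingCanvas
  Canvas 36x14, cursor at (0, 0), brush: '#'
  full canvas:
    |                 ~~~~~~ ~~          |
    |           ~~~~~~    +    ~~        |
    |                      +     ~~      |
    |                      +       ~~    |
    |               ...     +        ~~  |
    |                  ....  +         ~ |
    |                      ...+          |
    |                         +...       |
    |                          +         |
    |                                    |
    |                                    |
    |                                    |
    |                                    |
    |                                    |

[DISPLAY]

━━━━━━━━━━━━━━━┃ DrawingCanvas      ┃
 Minesweeper   ┠────────────────────┨
───────────────┃+                ~~~┃
■■■■■■■■■■     ┃           ~~~~~~   ┃
■■■■■■■■■■     ┃                    ┃
■■■■■■■■■■     ┃                    ┃
■■■■■■■■■■     ┃               ...  ┃
■■■■■■■■■■     ┃                  ..┃
■■■■■■■■■■     ┃                    ┃
■■■■■■■■■■     ┗━━━━━━━━━━━━━━━━━━━━┛
■■■■■■■■■■                     ┃     
━━━━━━━━━━━━━━━━━━━━━━━━━━━━━━━┛     
                                     
                                     


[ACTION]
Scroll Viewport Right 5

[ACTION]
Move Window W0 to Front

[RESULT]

━━━━━━━━━━━━━━━━━━━━━━━━━━━━━━━┓    ┃
 Minesweeper                   ┃────┨
───────────────────────────────┨ ~~~┃
■■■■■■■■■■                     ┃~   ┃
■■■■■■■■■■                     ┃    ┃
■■■■■■■■■■                     ┃    ┃
■■■■■■■■■■                     ┃..  ┃
■■■■■■■■■■                     ┃  ..┃
■■■■■■■■■■                     ┃    ┃
■■■■■■■■■■                     ┃━━━━┛
■■■■■■■■■■                     ┃     
━━━━━━━━━━━━━━━━━━━━━━━━━━━━━━━┛     
                                     
                                     


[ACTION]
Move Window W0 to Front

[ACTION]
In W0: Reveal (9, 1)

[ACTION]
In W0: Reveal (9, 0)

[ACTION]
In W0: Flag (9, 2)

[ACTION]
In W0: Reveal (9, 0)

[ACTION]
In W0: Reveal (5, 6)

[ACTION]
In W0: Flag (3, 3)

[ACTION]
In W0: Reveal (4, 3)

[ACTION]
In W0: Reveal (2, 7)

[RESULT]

━━━━━━━━━━━━━━━━━━━━━━━━━━━━━━━┓    ┃
 Minesweeper                   ┃────┨
───────────────────────────────┨ ~~~┃
■■■■■■■■■■                     ┃~   ┃
■■■■21112■                     ┃    ┃
■■■■1   1■                     ┃    ┃
■■■⚑22122■                     ┃..  ┃
■■■2■■■■■■                     ┃  ..┃
■■■■■■2■■■                     ┃    ┃
■■■■■■■■■■                     ┃━━━━┛
■■■■■■■■■■                     ┃     
━━━━━━━━━━━━━━━━━━━━━━━━━━━━━━━┛     
                                     
                                     


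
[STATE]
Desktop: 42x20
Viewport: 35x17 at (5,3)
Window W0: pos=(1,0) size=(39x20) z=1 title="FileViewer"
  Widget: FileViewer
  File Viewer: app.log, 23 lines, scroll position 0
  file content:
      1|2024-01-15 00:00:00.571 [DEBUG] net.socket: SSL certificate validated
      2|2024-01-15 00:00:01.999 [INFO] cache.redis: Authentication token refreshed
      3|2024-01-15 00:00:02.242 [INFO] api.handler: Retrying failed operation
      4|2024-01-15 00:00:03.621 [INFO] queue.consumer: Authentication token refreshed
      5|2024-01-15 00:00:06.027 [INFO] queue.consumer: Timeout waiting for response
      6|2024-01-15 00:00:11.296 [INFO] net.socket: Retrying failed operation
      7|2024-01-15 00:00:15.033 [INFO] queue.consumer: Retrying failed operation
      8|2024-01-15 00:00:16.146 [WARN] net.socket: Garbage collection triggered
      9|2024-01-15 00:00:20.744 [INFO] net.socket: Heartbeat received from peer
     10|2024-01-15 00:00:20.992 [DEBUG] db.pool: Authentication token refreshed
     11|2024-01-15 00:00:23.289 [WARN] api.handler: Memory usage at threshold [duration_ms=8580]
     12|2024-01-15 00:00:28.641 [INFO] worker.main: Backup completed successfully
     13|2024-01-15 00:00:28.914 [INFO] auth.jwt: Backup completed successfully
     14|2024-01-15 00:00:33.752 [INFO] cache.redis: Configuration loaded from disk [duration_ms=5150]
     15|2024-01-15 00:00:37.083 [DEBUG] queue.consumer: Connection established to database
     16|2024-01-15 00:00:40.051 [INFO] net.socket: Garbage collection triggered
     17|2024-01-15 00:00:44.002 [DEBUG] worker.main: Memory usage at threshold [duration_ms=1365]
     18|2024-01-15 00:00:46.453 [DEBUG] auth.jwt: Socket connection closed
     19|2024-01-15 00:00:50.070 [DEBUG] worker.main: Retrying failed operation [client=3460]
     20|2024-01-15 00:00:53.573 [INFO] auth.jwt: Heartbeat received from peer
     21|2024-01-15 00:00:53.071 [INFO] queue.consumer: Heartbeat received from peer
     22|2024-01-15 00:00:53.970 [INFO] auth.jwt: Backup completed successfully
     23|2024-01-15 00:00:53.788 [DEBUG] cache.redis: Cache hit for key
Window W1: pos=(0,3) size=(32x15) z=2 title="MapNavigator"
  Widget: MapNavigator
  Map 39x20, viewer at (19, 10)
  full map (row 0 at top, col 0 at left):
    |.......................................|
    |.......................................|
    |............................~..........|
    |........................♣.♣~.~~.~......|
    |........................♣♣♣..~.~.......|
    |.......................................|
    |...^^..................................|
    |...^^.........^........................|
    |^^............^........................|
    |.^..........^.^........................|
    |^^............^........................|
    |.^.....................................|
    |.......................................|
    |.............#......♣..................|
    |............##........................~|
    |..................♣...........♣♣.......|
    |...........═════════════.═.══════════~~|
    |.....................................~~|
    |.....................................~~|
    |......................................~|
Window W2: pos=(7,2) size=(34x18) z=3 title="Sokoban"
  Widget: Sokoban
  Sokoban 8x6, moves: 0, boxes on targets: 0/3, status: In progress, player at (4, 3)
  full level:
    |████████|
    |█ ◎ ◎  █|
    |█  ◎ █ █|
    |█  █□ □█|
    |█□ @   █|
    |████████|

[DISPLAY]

━━┃ Sokoban                        
Na┠────────────────────────────────
──┃████████                        
..┃█ ◎ ◎  █                        
..┃█  ◎ █ █                        
..┃█  █□ □█                        
..┃█□ @   █                        
..┃████████                        
..┃Moves: 0  0/3                   
..┃                                
..┃                                
..┃                                
..┃                                
..┃                                
━━┃                                
4-┃                                
━━┗━━━━━━━━━━━━━━━━━━━━━━━━━━━━━━━━


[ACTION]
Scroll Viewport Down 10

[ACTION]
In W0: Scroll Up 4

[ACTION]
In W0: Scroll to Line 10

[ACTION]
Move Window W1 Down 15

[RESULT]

4-┃ Sokoban                        
4-┠────────────────────────────────
━━┃████████                        
Na┃█ ◎ ◎  █                        
──┃█  ◎ █ █                        
..┃█  █□ □█                        
..┃█□ @   █                        
..┃████████                        
..┃Moves: 0  0/3                   
..┃                                
..┃                                
..┃                                
..┃                                
..┃                                
..┃                                
..┃                                
━━┗━━━━━━━━━━━━━━━━━━━━━━━━━━━━━━━━


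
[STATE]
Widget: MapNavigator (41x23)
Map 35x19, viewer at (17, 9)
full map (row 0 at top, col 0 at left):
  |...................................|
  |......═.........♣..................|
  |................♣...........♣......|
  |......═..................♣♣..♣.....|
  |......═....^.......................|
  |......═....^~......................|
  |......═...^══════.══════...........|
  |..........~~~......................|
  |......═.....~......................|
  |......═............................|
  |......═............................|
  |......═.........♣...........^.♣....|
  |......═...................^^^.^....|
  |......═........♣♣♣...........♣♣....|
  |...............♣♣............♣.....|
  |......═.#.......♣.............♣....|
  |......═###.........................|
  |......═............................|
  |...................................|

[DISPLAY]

                                         
                                         
   ...................................   
   ......═.........♣..................   
   ................♣...........♣......   
   ......═..................♣♣..♣.....   
   ......═....^.......................   
   ......═....^~......................   
   ......═...^══════.══════...........   
   ..........~~~......................   
   ......═.....~......................   
   ......═..........@.................   
   ......═............................   
   ......═.........♣...........^.♣....   
   ......═...................^^^.^....   
   ......═........♣♣♣...........♣♣....   
   ...............♣♣............♣.....   
   ......═.#.......♣.............♣....   
   ......═###.........................   
   ......═............................   
   ...................................   
                                         
                                         


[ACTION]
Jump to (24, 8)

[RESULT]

                                         
                                         
                                         
...............................          
..═.........♣..................          
............♣...........♣......          
..═..................♣♣..♣.....          
..═....^.......................          
..═....^~......................          
..═...^══════.══════...........          
......~~~......................          
..═.....~...........@..........          
..═............................          
..═............................          
..═.........♣...........^.♣....          
..═...................^^^.^....          
..═........♣♣♣...........♣♣....          
...........♣♣............♣.....          
..═.#.......♣.............♣....          
..═###.........................          
..═............................          
...............................          
                                         


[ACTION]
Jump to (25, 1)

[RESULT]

                                         
                                         
                                         
                                         
                                         
                                         
                                         
                                         
                                         
                                         
..............................           
.═.........♣........@.........           
...........♣...........♣......           
.═..................♣♣..♣.....           
.═....^.......................           
.═....^~......................           
.═...^══════.══════...........           
.....~~~......................           
.═.....~......................           
.═............................           
.═............................           
.═.........♣...........^.♣....           
.═...................^^^.^....           


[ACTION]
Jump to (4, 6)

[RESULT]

                                         
                                         
                                         
                                         
                                         
                .........................
                ......═.........♣........
                ................♣........
                ......═..................
                ......═....^.............
                ......═....^~............
                ....@.═...^══════.══════.
                ..........~~~............
                ......═.....~............
                ......═..................
                ......═..................
                ......═.........♣........
                ......═..................
                ......═........♣♣♣.......
                ...............♣♣........
                ......═.#.......♣........
                ......═###...............
                ......═..................


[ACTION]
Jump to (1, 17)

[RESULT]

                   ......═...^══════.════
                   ..........~~~.........
                   ......═.....~.........
                   ......═...............
                   ......═...............
                   ......═.........♣.....
                   ......═...............
                   ......═........♣♣♣....
                   ...............♣♣.....
                   ......═.#.......♣.....
                   ......═###............
                   .@....═...............
                   ......................
                                         
                                         
                                         
                                         
                                         
                                         
                                         
                                         
                                         
                                         


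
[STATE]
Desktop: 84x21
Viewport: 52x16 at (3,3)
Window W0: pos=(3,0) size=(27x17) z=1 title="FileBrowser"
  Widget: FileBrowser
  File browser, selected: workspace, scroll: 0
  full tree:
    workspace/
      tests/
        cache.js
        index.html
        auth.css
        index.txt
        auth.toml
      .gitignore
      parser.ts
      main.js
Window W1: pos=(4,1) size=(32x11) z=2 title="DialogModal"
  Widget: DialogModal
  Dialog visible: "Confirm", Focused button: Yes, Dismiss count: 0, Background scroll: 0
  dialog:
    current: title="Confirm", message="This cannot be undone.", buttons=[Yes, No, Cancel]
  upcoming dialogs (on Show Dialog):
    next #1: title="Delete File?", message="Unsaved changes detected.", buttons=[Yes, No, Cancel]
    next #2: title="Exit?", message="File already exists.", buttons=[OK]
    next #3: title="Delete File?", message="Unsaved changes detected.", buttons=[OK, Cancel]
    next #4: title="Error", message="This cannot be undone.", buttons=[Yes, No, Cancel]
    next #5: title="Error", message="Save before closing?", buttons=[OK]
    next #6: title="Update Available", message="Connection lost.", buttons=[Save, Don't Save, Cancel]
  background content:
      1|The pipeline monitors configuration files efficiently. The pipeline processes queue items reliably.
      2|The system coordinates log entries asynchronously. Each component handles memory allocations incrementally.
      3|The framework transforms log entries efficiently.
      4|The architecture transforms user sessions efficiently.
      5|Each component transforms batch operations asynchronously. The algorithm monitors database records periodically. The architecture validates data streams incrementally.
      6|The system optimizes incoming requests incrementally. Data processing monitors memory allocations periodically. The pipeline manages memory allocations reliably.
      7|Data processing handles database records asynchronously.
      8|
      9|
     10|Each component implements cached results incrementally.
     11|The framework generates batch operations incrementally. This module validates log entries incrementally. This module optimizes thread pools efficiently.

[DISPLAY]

┃┠──────────────────────────────┨                   
┃┃The pipeline monitors configur┃                   
┃┃Th┌────────────────────────┐nt┃                   
┃┃Th│        Confirm         │ e┃                   
┃┃Th│ This cannot be undone. │us┃                   
┃┃Ea│  [Yes]  No   Cancel    │tc┃                   
┃┃Th└────────────────────────┘g ┃                   
┃┃Data processing handles databa┃                   
┃┗━━━━━━━━━━━━━━━━━━━━━━━━━━━━━━┛                   
┃                         ┃                         
┃                         ┃                         
┃                         ┃                         
┃                         ┃                         
┗━━━━━━━━━━━━━━━━━━━━━━━━━┛                         
                                                    
                                                    


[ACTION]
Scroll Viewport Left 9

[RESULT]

   ┃┠──────────────────────────────┨                
   ┃┃The pipeline monitors configur┃                
   ┃┃Th┌────────────────────────┐nt┃                
   ┃┃Th│        Confirm         │ e┃                
   ┃┃Th│ This cannot be undone. │us┃                
   ┃┃Ea│  [Yes]  No   Cancel    │tc┃                
   ┃┃Th└────────────────────────┘g ┃                
   ┃┃Data processing handles databa┃                
   ┃┗━━━━━━━━━━━━━━━━━━━━━━━━━━━━━━┛                
   ┃                         ┃                      
   ┃                         ┃                      
   ┃                         ┃                      
   ┃                         ┃                      
   ┗━━━━━━━━━━━━━━━━━━━━━━━━━┛                      
                                                    
                                                    


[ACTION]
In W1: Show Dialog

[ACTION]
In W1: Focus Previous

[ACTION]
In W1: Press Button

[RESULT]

   ┃┠──────────────────────────────┨                
   ┃┃The pipeline monitors configur┃                
   ┃┃The system coordinates log ent┃                
   ┃┃The framework transforms log e┃                
   ┃┃The architecture transforms us┃                
   ┃┃Each component transforms batc┃                
   ┃┃The system optimizes incoming ┃                
   ┃┃Data processing handles databa┃                
   ┃┗━━━━━━━━━━━━━━━━━━━━━━━━━━━━━━┛                
   ┃                         ┃                      
   ┃                         ┃                      
   ┃                         ┃                      
   ┃                         ┃                      
   ┗━━━━━━━━━━━━━━━━━━━━━━━━━┛                      
                                                    
                                                    
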